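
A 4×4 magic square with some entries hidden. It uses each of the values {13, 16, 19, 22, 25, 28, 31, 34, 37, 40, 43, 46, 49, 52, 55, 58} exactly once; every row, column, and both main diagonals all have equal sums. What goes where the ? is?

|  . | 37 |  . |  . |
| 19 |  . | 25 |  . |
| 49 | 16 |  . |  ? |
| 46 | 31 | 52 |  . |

The 16 entries sum to 568, so each line sums to 568/4 = 142.
Row 4 must total 142; the given cells sum to 129, so (4,4) = 13.
Column 1 needs 142; the known cells sum to 114, so (1,1) = 28.
The remaining cell in column 2 is (2,2) = 142 − 84 = 58.
From main diagonal, 142 − (28 + 58 + 13) gives (3,3) = 43.
Anti-diagonal must total 142; the given cells sum to 87, so (1,4) = 55.
Row 1 must total 142; the given cells sum to 120, so (1,3) = 22.
From row 2, 142 − (19 + 58 + 25) gives (2,4) = 40.
From row 3, 142 − (49 + 16 + 43) gives (3,4) = 34.

34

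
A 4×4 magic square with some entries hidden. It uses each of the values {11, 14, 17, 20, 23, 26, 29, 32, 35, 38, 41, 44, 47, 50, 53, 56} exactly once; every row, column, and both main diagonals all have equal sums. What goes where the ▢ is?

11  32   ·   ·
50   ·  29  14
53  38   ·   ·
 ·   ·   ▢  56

35

The 16 entries sum to 536, so each line sums to 536/4 = 134.
The remaining cell in row 2 is (2,2) = 134 − 93 = 41.
Column 1: 11 + 50 + 53 + ? = 134, so (4,1) = 20.
From column 2, 134 − (32 + 41 + 38) gives (4,2) = 23.
Main diagonal needs 134; the known cells sum to 108, so (3,3) = 26.
Using anti-diagonal: 29 + 38 + 20 + ? → (1,4) = 134 − 87 = 47.
Using row 1: 11 + 32 + 47 + ? → (1,3) = 134 − 90 = 44.
Row 3 needs 134; the known cells sum to 117, so (3,4) = 17.
Row 4: 20 + 23 + 56 + ? = 134, so (4,3) = 35.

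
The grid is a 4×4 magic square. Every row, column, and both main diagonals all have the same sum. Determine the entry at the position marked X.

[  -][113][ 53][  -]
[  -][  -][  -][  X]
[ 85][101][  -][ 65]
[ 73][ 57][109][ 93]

105

Row 4 is complete and sums to 332; that is the magic constant.
The remaining cell in row 3 is (3,3) = 332 − 251 = 81.
Column 2: 113 + 101 + 57 + ? = 332, so (2,2) = 61.
Column 3 must total 332; the given cells sum to 243, so (2,3) = 89.
From main diagonal, 332 − (61 + 81 + 93) gives (1,1) = 97.
The remaining cell in anti-diagonal is (1,4) = 332 − 263 = 69.
Column 1: 97 + 85 + 73 + ? = 332, so (2,1) = 77.
Using column 4: 69 + 65 + 93 + ? → (2,4) = 332 − 227 = 105.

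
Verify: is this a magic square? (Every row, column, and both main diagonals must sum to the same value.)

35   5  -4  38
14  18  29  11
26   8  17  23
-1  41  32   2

Row 1: 35 + 5 + (-4) + 38 = 74.
Row 2: 14 + 18 + 29 + 11 = 72.
Row 3: 26 + 8 + 17 + 23 = 74.
Row 4: -1 + 41 + 32 + 2 = 74.
Column 1: 35 + 14 + 26 + (-1) = 74.
Column 2: 5 + 18 + 8 + 41 = 72.
Column 3: -4 + 29 + 17 + 32 = 74.
Column 4: 38 + 11 + 23 + 2 = 74.
Main diagonal: 35 + 18 + 17 + 2 = 72.
Anti-diagonal: 38 + 29 + 8 + (-1) = 74.

No — row 1 sums to 74 but row 2 sums to 72.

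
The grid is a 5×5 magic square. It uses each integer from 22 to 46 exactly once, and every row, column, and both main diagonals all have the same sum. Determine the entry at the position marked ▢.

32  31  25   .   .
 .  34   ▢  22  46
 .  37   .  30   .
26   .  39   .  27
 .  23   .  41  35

The entries are 22 through 46, which sum to 850, so each line sums to 850/5 = 170.
The remaining cell in column 2 is (4,2) = 170 − 125 = 45.
Using row 4: 26 + 45 + 39 + 27 + ? → (4,4) = 170 − 137 = 33.
Using column 4: 22 + 30 + 33 + 41 + ? → (1,4) = 170 − 126 = 44.
Main diagonal must total 170; the given cells sum to 134, so (3,3) = 36.
The remaining cell in row 1 is (1,5) = 170 − 132 = 38.
Column 5 needs 170; the known cells sum to 146, so (3,5) = 24.
Anti-diagonal must total 170; the given cells sum to 141, so (5,1) = 29.
Row 3: 37 + 36 + 30 + 24 + ? = 170, so (3,1) = 43.
Row 5: 29 + 23 + 41 + 35 + ? = 170, so (5,3) = 42.
Column 1 needs 170; the known cells sum to 130, so (2,1) = 40.
The remaining cell in column 3 is (2,3) = 170 − 142 = 28.

28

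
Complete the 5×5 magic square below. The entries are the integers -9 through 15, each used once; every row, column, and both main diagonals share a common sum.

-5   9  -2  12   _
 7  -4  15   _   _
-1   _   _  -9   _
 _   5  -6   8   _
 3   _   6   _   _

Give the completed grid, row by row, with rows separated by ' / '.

The entries are -9 through 15, which sum to 75, so each line sums to 75/5 = 15.
Using row 1: -5 + 9 + (-2) + 12 + ? → (1,5) = 15 − 14 = 1.
From column 1, 15 − (-5 + 7 + (-1) + 3) gives (4,1) = 11.
Column 3 must total 15; the given cells sum to 13, so (3,3) = 2.
Main diagonal must total 15; the given cells sum to 1, so (5,5) = 14.
From anti-diagonal, 15 − (1 + 2 + 5 + 3) gives (2,4) = 4.
The remaining cell in row 2 is (2,5) = 15 − 22 = -7.
The remaining cell in row 4 is (4,5) = 15 − 18 = -3.
From column 4, 15 − (12 + 4 + (-9) + 8) gives (5,4) = 0.
From column 5, 15 − (1 + (-7) + (-3) + 14) gives (3,5) = 10.
Row 3 needs 15; the known cells sum to 2, so (3,2) = 13.
Row 5: 3 + 6 + 0 + 14 + ? = 15, so (5,2) = -8.

-5 9 -2 12 1 / 7 -4 15 4 -7 / -1 13 2 -9 10 / 11 5 -6 8 -3 / 3 -8 6 0 14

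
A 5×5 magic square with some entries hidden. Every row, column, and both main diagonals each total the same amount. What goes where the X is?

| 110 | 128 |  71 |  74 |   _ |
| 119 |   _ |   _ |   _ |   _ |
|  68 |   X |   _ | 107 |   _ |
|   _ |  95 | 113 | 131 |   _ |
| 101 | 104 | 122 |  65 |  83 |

86

Row 5 is complete and sums to 475; that is the magic constant.
Row 1 must total 475; the given cells sum to 383, so (1,5) = 92.
Column 1 must total 475; the given cells sum to 398, so (4,1) = 77.
Using column 4: 74 + 107 + 131 + 65 + ? → (2,4) = 475 − 377 = 98.
From anti-diagonal, 475 − (92 + 98 + 95 + 101) gives (3,3) = 89.
The remaining cell in row 4 is (4,5) = 475 − 416 = 59.
Column 3: 71 + 89 + 113 + 122 + ? = 475, so (2,3) = 80.
Using main diagonal: 110 + 89 + 131 + 83 + ? → (2,2) = 475 − 413 = 62.
Row 2: 119 + 62 + 80 + 98 + ? = 475, so (2,5) = 116.
From column 2, 475 − (128 + 62 + 95 + 104) gives (3,2) = 86.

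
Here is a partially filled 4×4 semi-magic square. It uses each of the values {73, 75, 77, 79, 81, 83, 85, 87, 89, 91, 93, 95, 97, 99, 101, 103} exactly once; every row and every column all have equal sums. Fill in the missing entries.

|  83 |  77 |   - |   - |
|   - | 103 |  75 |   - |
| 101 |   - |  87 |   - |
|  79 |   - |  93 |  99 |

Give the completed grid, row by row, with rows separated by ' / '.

83 77 97 95 / 89 103 75 85 / 101 91 87 73 / 79 81 93 99

The 16 entries sum to 1408, so each line sums to 1408/4 = 352.
Row 4 must total 352; the given cells sum to 271, so (4,2) = 81.
From column 1, 352 − (83 + 101 + 79) gives (2,1) = 89.
The remaining cell in column 2 is (3,2) = 352 − 261 = 91.
Column 3: 75 + 87 + 93 + ? = 352, so (1,3) = 97.
Row 1 must total 352; the given cells sum to 257, so (1,4) = 95.
Using row 2: 89 + 103 + 75 + ? → (2,4) = 352 − 267 = 85.
Using row 3: 101 + 91 + 87 + ? → (3,4) = 352 − 279 = 73.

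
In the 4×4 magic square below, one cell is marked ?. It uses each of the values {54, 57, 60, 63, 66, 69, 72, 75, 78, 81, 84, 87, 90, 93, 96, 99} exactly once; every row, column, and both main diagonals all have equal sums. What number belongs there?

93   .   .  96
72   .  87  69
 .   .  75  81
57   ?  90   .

99

The 16 entries sum to 1224, so each line sums to 1224/4 = 306.
Row 2: 72 + 87 + 69 + ? = 306, so (2,2) = 78.
Using column 1: 93 + 72 + 57 + ? → (3,1) = 306 − 222 = 84.
Column 3 needs 306; the known cells sum to 252, so (1,3) = 54.
Column 4 needs 306; the known cells sum to 246, so (4,4) = 60.
The remaining cell in anti-diagonal is (3,2) = 306 − 240 = 66.
Row 1 must total 306; the given cells sum to 243, so (1,2) = 63.
From row 4, 306 − (57 + 90 + 60) gives (4,2) = 99.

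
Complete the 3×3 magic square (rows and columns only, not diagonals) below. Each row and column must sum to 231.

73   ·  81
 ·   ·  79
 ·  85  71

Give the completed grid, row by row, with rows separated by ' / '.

73 77 81 / 83 69 79 / 75 85 71

Row 1 needs 231; the known cells sum to 154, so (1,2) = 77.
Row 3: 85 + 71 + ? = 231, so (3,1) = 75.
Using column 1: 73 + 75 + ? → (2,1) = 231 − 148 = 83.
Column 2: 77 + 85 + ? = 231, so (2,2) = 69.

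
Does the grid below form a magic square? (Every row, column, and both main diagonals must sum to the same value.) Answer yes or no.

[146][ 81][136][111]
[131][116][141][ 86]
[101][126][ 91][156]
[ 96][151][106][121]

Row 1: 146 + 81 + 136 + 111 = 474.
Row 2: 131 + 116 + 141 + 86 = 474.
Row 3: 101 + 126 + 91 + 156 = 474.
Row 4: 96 + 151 + 106 + 121 = 474.
Column 1: 146 + 131 + 101 + 96 = 474.
Column 2: 81 + 116 + 126 + 151 = 474.
Column 3: 136 + 141 + 91 + 106 = 474.
Column 4: 111 + 86 + 156 + 121 = 474.
Main diagonal: 146 + 116 + 91 + 121 = 474.
Anti-diagonal: 111 + 141 + 126 + 96 = 474.
All lines sum to 474.

Yes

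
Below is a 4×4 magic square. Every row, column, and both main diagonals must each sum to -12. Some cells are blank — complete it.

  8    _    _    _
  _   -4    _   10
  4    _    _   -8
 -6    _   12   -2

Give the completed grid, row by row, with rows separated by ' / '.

From row 4, -12 − (-6 + 12 + (-2)) gives (4,2) = -16.
The remaining cell in column 1 is (2,1) = -12 − 6 = -18.
Column 4 must total -12; the given cells sum to 0, so (1,4) = -12.
From main diagonal, -12 − (8 + (-4) + (-2)) gives (3,3) = -14.
Using row 2: -18 + (-4) + 10 + ? → (2,3) = -12 − (-12) = 0.
Using row 3: 4 + (-14) + (-8) + ? → (3,2) = -12 − (-18) = 6.
Column 2 must total -12; the given cells sum to -14, so (1,2) = 2.
The remaining cell in column 3 is (1,3) = -12 − (-2) = -10.

8 2 -10 -12 / -18 -4 0 10 / 4 6 -14 -8 / -6 -16 12 -2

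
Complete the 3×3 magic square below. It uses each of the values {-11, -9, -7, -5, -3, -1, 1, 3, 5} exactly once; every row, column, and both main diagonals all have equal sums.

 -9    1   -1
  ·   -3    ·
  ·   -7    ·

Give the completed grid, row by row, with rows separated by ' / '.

The 9 entries sum to -27, so each line sums to -27/3 = -9.
From main diagonal, -9 − (-9 + (-3)) gives (3,3) = 3.
Anti-diagonal needs -9; the known cells sum to -4, so (3,1) = -5.
Using column 1: -9 + (-5) + ? → (2,1) = -9 − (-14) = 5.
Column 3 must total -9; the given cells sum to 2, so (2,3) = -11.

-9 1 -1 / 5 -3 -11 / -5 -7 3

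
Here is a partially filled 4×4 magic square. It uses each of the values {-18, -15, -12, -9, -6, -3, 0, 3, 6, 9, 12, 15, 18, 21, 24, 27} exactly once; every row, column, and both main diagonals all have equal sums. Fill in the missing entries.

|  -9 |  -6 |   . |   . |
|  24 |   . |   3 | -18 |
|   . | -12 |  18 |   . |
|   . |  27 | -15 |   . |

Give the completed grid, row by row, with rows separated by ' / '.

The 16 entries sum to 72, so each line sums to 72/4 = 18.
Row 2 needs 18; the known cells sum to 9, so (2,2) = 9.
Using column 3: 3 + 18 + (-15) + ? → (1,3) = 18 − 6 = 12.
Main diagonal needs 18; the known cells sum to 18, so (4,4) = 0.
Row 1 must total 18; the given cells sum to -3, so (1,4) = 21.
From row 4, 18 − (27 + (-15) + 0) gives (4,1) = 6.
Column 1 must total 18; the given cells sum to 21, so (3,1) = -3.
Column 4 must total 18; the given cells sum to 3, so (3,4) = 15.

-9 -6 12 21 / 24 9 3 -18 / -3 -12 18 15 / 6 27 -15 0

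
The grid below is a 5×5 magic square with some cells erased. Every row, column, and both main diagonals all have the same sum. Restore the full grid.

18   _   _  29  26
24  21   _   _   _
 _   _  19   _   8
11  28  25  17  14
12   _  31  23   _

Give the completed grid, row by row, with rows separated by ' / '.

Row 4 is already complete: 11 + 28 + 25 + 17 + 14 = 95, so that is the magic constant.
Column 1 must total 95; the given cells sum to 65, so (3,1) = 30.
Main diagonal needs 95; the known cells sum to 75, so (5,5) = 20.
Anti-diagonal needs 95; the known cells sum to 85, so (2,4) = 10.
From row 5, 95 − (12 + 31 + 23 + 20) gives (5,2) = 9.
The remaining cell in column 4 is (3,4) = 95 − 79 = 16.
Column 5: 26 + 8 + 14 + 20 + ? = 95, so (2,5) = 27.
The remaining cell in row 2 is (2,3) = 95 − 82 = 13.
Row 3: 30 + 19 + 16 + 8 + ? = 95, so (3,2) = 22.
Using column 2: 21 + 22 + 28 + 9 + ? → (1,2) = 95 − 80 = 15.
From column 3, 95 − (13 + 19 + 25 + 31) gives (1,3) = 7.

18 15 7 29 26 / 24 21 13 10 27 / 30 22 19 16 8 / 11 28 25 17 14 / 12 9 31 23 20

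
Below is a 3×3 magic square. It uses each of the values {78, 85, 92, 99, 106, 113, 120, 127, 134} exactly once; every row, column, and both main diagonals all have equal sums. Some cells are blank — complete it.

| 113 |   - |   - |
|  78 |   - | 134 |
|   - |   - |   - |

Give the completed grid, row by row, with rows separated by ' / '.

The 9 entries sum to 954, so each line sums to 954/3 = 318.
Using row 2: 78 + 134 + ? → (2,2) = 318 − 212 = 106.
Column 1 needs 318; the known cells sum to 191, so (3,1) = 127.
Using main diagonal: 113 + 106 + ? → (3,3) = 318 − 219 = 99.
Anti-diagonal must total 318; the given cells sum to 233, so (1,3) = 85.
From row 1, 318 − (113 + 85) gives (1,2) = 120.
From row 3, 318 − (127 + 99) gives (3,2) = 92.

113 120 85 / 78 106 134 / 127 92 99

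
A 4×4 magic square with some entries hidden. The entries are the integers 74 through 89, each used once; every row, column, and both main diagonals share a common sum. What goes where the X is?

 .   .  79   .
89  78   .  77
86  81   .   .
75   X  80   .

84

The entries are 74 through 89, which sum to 1304, so each line sums to 1304/4 = 326.
From row 2, 326 − (89 + 78 + 77) gives (2,3) = 82.
Column 1: 89 + 86 + 75 + ? = 326, so (1,1) = 76.
Column 3 needs 326; the known cells sum to 241, so (3,3) = 85.
Main diagonal needs 326; the known cells sum to 239, so (4,4) = 87.
From anti-diagonal, 326 − (82 + 81 + 75) gives (1,4) = 88.
Row 1 needs 326; the known cells sum to 243, so (1,2) = 83.
Row 3 needs 326; the known cells sum to 252, so (3,4) = 74.
From row 4, 326 − (75 + 80 + 87) gives (4,2) = 84.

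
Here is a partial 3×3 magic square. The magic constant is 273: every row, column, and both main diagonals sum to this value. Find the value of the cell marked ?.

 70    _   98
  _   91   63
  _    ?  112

77

Row 1 must total 273; the given cells sum to 168, so (1,2) = 105.
Using row 2: 91 + 63 + ? → (2,1) = 273 − 154 = 119.
Column 1 must total 273; the given cells sum to 189, so (3,1) = 84.
Column 2 must total 273; the given cells sum to 196, so (3,2) = 77.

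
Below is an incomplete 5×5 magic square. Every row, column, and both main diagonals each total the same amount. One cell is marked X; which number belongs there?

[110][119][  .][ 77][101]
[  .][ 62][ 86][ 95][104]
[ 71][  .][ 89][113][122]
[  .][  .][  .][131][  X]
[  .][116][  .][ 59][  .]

Column 4 is complete and sums to 475; that is the magic constant.
Row 1 needs 475; the known cells sum to 407, so (1,3) = 68.
The remaining cell in row 2 is (2,1) = 475 − 347 = 128.
Row 3: 71 + 89 + 113 + 122 + ? = 475, so (3,2) = 80.
Column 2 needs 475; the known cells sum to 377, so (4,2) = 98.
The remaining cell in main diagonal is (5,5) = 475 − 392 = 83.
From anti-diagonal, 475 − (101 + 95 + 89 + 98) gives (5,1) = 92.
Row 5 needs 475; the known cells sum to 350, so (5,3) = 125.
Column 1 must total 475; the given cells sum to 401, so (4,1) = 74.
Column 3: 68 + 86 + 89 + 125 + ? = 475, so (4,3) = 107.
Using column 5: 101 + 104 + 122 + 83 + ? → (4,5) = 475 − 410 = 65.

65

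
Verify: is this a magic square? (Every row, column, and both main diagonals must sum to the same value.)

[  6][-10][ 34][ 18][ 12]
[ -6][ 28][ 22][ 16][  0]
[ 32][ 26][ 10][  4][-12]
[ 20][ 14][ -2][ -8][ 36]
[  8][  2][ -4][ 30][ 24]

Yes

Row 1: 6 + (-10) + 34 + 18 + 12 = 60.
Row 2: -6 + 28 + 22 + 16 + 0 = 60.
Row 3: 32 + 26 + 10 + 4 + (-12) = 60.
Row 4: 20 + 14 + (-2) + (-8) + 36 = 60.
Row 5: 8 + 2 + (-4) + 30 + 24 = 60.
Column 1: 6 + (-6) + 32 + 20 + 8 = 60.
Column 2: -10 + 28 + 26 + 14 + 2 = 60.
Column 3: 34 + 22 + 10 + (-2) + (-4) = 60.
Column 4: 18 + 16 + 4 + (-8) + 30 = 60.
Column 5: 12 + 0 + (-12) + 36 + 24 = 60.
Main diagonal: 6 + 28 + 10 + (-8) + 24 = 60.
Anti-diagonal: 12 + 16 + 10 + 14 + 8 = 60.
All lines sum to 60.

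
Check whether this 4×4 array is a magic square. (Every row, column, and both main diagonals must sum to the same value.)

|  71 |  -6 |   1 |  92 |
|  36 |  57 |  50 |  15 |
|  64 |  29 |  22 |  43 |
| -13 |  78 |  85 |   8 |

Yes

Row 1: 71 + (-6) + 1 + 92 = 158.
Row 2: 36 + 57 + 50 + 15 = 158.
Row 3: 64 + 29 + 22 + 43 = 158.
Row 4: -13 + 78 + 85 + 8 = 158.
Column 1: 71 + 36 + 64 + (-13) = 158.
Column 2: -6 + 57 + 29 + 78 = 158.
Column 3: 1 + 50 + 22 + 85 = 158.
Column 4: 92 + 15 + 43 + 8 = 158.
Main diagonal: 71 + 57 + 22 + 8 = 158.
Anti-diagonal: 92 + 50 + 29 + (-13) = 158.
All lines sum to 158.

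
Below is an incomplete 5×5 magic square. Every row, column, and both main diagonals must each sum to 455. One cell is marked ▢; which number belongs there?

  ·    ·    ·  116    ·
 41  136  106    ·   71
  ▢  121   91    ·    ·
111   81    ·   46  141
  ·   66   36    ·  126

151

Row 2 needs 455; the known cells sum to 354, so (2,4) = 101.
The remaining cell in row 4 is (4,3) = 455 − 379 = 76.
The remaining cell in column 2 is (1,2) = 455 − 404 = 51.
Column 3 needs 455; the known cells sum to 309, so (1,3) = 146.
The remaining cell in main diagonal is (1,1) = 455 − 399 = 56.
From row 1, 455 − (56 + 51 + 146 + 116) gives (1,5) = 86.
Using column 5: 86 + 71 + 141 + 126 + ? → (3,5) = 455 − 424 = 31.
From anti-diagonal, 455 − (86 + 101 + 91 + 81) gives (5,1) = 96.
Row 5: 96 + 66 + 36 + 126 + ? = 455, so (5,4) = 131.
Using column 1: 56 + 41 + 111 + 96 + ? → (3,1) = 455 − 304 = 151.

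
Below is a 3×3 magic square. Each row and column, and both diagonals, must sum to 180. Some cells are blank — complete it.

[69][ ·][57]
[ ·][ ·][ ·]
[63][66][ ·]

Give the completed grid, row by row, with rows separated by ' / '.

69 54 57 / 48 60 72 / 63 66 51

The remaining cell in row 1 is (1,2) = 180 − 126 = 54.
Row 3: 63 + 66 + ? = 180, so (3,3) = 51.
From column 1, 180 − (69 + 63) gives (2,1) = 48.
Using column 2: 54 + 66 + ? → (2,2) = 180 − 120 = 60.
The remaining cell in column 3 is (2,3) = 180 − 108 = 72.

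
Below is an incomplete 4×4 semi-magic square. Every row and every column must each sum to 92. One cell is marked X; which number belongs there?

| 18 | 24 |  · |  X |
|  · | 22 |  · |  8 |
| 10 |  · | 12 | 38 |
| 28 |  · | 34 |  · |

30

From row 3, 92 − (10 + 12 + 38) gives (3,2) = 32.
The remaining cell in column 1 is (2,1) = 92 − 56 = 36.
The remaining cell in column 2 is (4,2) = 92 − 78 = 14.
Using row 2: 36 + 22 + 8 + ? → (2,3) = 92 − 66 = 26.
Row 4 needs 92; the known cells sum to 76, so (4,4) = 16.
Column 3 must total 92; the given cells sum to 72, so (1,3) = 20.
From column 4, 92 − (8 + 38 + 16) gives (1,4) = 30.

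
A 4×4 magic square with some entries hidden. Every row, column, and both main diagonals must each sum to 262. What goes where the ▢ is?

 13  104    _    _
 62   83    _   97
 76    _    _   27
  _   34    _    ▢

Row 2: 62 + 83 + 97 + ? = 262, so (2,3) = 20.
Column 1: 13 + 62 + 76 + ? = 262, so (4,1) = 111.
From column 2, 262 − (104 + 83 + 34) gives (3,2) = 41.
Anti-diagonal: 20 + 41 + 111 + ? = 262, so (1,4) = 90.
The remaining cell in row 1 is (1,3) = 262 − 207 = 55.
Row 3 needs 262; the known cells sum to 144, so (3,3) = 118.
Column 3 must total 262; the given cells sum to 193, so (4,3) = 69.
Column 4 needs 262; the known cells sum to 214, so (4,4) = 48.

48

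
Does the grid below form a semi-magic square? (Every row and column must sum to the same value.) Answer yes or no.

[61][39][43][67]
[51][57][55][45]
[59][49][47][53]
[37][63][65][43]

No — row 1 sums to 210 but column 4 sums to 208.

Row 1: 61 + 39 + 43 + 67 = 210.
Row 2: 51 + 57 + 55 + 45 = 208.
Row 3: 59 + 49 + 47 + 53 = 208.
Row 4: 37 + 63 + 65 + 43 = 208.
Column 1: 61 + 51 + 59 + 37 = 208.
Column 2: 39 + 57 + 49 + 63 = 208.
Column 3: 43 + 55 + 47 + 65 = 210.
Column 4: 67 + 45 + 53 + 43 = 208.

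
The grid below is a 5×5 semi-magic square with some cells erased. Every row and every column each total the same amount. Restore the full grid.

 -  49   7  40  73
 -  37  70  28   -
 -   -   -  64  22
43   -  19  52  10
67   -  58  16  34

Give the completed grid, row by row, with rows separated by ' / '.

31 49 7 40 73 / 4 37 70 28 61 / 55 13 46 64 22 / 43 76 19 52 10 / 67 25 58 16 34

Column 4 is already complete: 40 + 28 + 64 + 52 + 16 = 200, so that is the magic constant.
Row 1 needs 200; the known cells sum to 169, so (1,1) = 31.
Row 4 must total 200; the given cells sum to 124, so (4,2) = 76.
Using row 5: 67 + 58 + 16 + 34 + ? → (5,2) = 200 − 175 = 25.
The remaining cell in column 2 is (3,2) = 200 − 187 = 13.
Column 3 must total 200; the given cells sum to 154, so (3,3) = 46.
Column 5 must total 200; the given cells sum to 139, so (2,5) = 61.
The remaining cell in row 2 is (2,1) = 200 − 196 = 4.
Row 3: 13 + 46 + 64 + 22 + ? = 200, so (3,1) = 55.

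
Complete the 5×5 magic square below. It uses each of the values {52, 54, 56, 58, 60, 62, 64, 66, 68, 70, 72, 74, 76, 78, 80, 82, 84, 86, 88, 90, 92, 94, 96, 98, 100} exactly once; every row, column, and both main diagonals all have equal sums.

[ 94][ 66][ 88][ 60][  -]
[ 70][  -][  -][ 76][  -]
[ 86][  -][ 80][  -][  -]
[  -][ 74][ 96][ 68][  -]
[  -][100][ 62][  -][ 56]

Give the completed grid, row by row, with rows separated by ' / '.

94 66 88 60 72 / 70 82 54 76 98 / 86 58 80 92 64 / 52 74 96 68 90 / 78 100 62 84 56

The 25 entries sum to 1900, so each line sums to 1900/5 = 380.
Row 1 must total 380; the given cells sum to 308, so (1,5) = 72.
Column 3 needs 380; the known cells sum to 326, so (2,3) = 54.
Using main diagonal: 94 + 80 + 68 + 56 + ? → (2,2) = 380 − 298 = 82.
Anti-diagonal needs 380; the known cells sum to 302, so (5,1) = 78.
Row 2 needs 380; the known cells sum to 282, so (2,5) = 98.
Row 5 must total 380; the given cells sum to 296, so (5,4) = 84.
Column 1: 94 + 70 + 86 + 78 + ? = 380, so (4,1) = 52.
Column 2: 66 + 82 + 74 + 100 + ? = 380, so (3,2) = 58.
Column 4 must total 380; the given cells sum to 288, so (3,4) = 92.
Row 3 must total 380; the given cells sum to 316, so (3,5) = 64.
Row 4 needs 380; the known cells sum to 290, so (4,5) = 90.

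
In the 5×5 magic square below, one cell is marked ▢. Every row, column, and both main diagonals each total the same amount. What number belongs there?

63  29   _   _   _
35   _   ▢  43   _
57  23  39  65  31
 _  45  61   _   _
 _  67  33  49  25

Row 3 is complete and sums to 215; that is the magic constant.
The remaining cell in row 5 is (5,1) = 215 − 174 = 41.
Column 1 must total 215; the given cells sum to 196, so (4,1) = 19.
From column 2, 215 − (29 + 23 + 45 + 67) gives (2,2) = 51.
Main diagonal: 63 + 51 + 39 + 25 + ? = 215, so (4,4) = 37.
From anti-diagonal, 215 − (43 + 39 + 45 + 41) gives (1,5) = 47.
Row 4 must total 215; the given cells sum to 162, so (4,5) = 53.
From column 4, 215 − (43 + 65 + 37 + 49) gives (1,4) = 21.
Column 5 must total 215; the given cells sum to 156, so (2,5) = 59.
Using row 1: 63 + 29 + 21 + 47 + ? → (1,3) = 215 − 160 = 55.
Using row 2: 35 + 51 + 43 + 59 + ? → (2,3) = 215 − 188 = 27.

27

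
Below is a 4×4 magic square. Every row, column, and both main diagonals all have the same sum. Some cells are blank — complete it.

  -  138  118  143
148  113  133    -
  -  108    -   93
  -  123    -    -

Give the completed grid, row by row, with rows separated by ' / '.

83 138 118 143 / 148 113 133 88 / 153 108 128 93 / 98 123 103 158

Column 2 is already complete: 138 + 113 + 108 + 123 = 482, so that is the magic constant.
Row 1: 138 + 118 + 143 + ? = 482, so (1,1) = 83.
Row 2: 148 + 113 + 133 + ? = 482, so (2,4) = 88.
Column 4 must total 482; the given cells sum to 324, so (4,4) = 158.
Using main diagonal: 83 + 113 + 158 + ? → (3,3) = 482 − 354 = 128.
From anti-diagonal, 482 − (143 + 133 + 108) gives (4,1) = 98.
Row 3 needs 482; the known cells sum to 329, so (3,1) = 153.
The remaining cell in row 4 is (4,3) = 482 − 379 = 103.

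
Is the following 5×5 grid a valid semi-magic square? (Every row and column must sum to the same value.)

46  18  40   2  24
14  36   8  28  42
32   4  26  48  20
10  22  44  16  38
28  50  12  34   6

Row 1: 46 + 18 + 40 + 2 + 24 = 130.
Row 2: 14 + 36 + 8 + 28 + 42 = 128.
Row 3: 32 + 4 + 26 + 48 + 20 = 130.
Row 4: 10 + 22 + 44 + 16 + 38 = 130.
Row 5: 28 + 50 + 12 + 34 + 6 = 130.
Column 1: 46 + 14 + 32 + 10 + 28 = 130.
Column 2: 18 + 36 + 4 + 22 + 50 = 130.
Column 3: 40 + 8 + 26 + 44 + 12 = 130.
Column 4: 2 + 28 + 48 + 16 + 34 = 128.
Column 5: 24 + 42 + 20 + 38 + 6 = 130.

No — column 4 sums to 128 but row 3 sums to 130.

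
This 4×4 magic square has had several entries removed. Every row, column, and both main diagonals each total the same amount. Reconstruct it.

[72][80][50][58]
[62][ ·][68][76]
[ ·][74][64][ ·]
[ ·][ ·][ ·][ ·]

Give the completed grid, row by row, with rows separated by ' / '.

72 80 50 58 / 62 54 68 76 / 66 74 64 56 / 60 52 78 70

Row 1 is already complete: 72 + 80 + 50 + 58 = 260, so that is the magic constant.
Row 2 needs 260; the known cells sum to 206, so (2,2) = 54.
Using column 2: 80 + 54 + 74 + ? → (4,2) = 260 − 208 = 52.
Column 3: 50 + 68 + 64 + ? = 260, so (4,3) = 78.
Main diagonal must total 260; the given cells sum to 190, so (4,4) = 70.
The remaining cell in anti-diagonal is (4,1) = 260 − 200 = 60.
Column 1 needs 260; the known cells sum to 194, so (3,1) = 66.
From column 4, 260 − (58 + 76 + 70) gives (3,4) = 56.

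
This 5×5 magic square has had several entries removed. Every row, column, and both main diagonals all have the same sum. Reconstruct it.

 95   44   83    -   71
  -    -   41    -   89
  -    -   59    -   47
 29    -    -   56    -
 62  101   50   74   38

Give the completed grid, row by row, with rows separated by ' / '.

95 44 83 32 71 / 53 77 41 65 89 / 86 35 59 98 47 / 29 68 92 56 80 / 62 101 50 74 38

Row 5 is already complete: 62 + 101 + 50 + 74 + 38 = 325, so that is the magic constant.
Using row 1: 95 + 44 + 83 + 71 + ? → (1,4) = 325 − 293 = 32.
Column 3: 83 + 41 + 59 + 50 + ? = 325, so (4,3) = 92.
The remaining cell in column 5 is (4,5) = 325 − 245 = 80.
Using main diagonal: 95 + 59 + 56 + 38 + ? → (2,2) = 325 − 248 = 77.
Row 4: 29 + 92 + 56 + 80 + ? = 325, so (4,2) = 68.
Column 2 needs 325; the known cells sum to 290, so (3,2) = 35.
The remaining cell in anti-diagonal is (2,4) = 325 − 260 = 65.
From row 2, 325 − (77 + 41 + 65 + 89) gives (2,1) = 53.
Column 1 needs 325; the known cells sum to 239, so (3,1) = 86.
Column 4: 32 + 65 + 56 + 74 + ? = 325, so (3,4) = 98.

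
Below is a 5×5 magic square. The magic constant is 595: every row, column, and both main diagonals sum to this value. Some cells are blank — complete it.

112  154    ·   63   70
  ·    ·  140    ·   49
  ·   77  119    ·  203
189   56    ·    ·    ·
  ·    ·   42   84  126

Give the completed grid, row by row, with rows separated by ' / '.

112 154 196 63 70 / 91 133 140 182 49 / 35 77 119 161 203 / 189 56 98 105 147 / 168 175 42 84 126

The remaining cell in row 1 is (1,3) = 595 − 399 = 196.
Using column 3: 196 + 140 + 119 + 42 + ? → (4,3) = 595 − 497 = 98.
From column 5, 595 − (70 + 49 + 203 + 126) gives (4,5) = 147.
From row 4, 595 − (189 + 56 + 98 + 147) gives (4,4) = 105.
Using main diagonal: 112 + 119 + 105 + 126 + ? → (2,2) = 595 − 462 = 133.
Column 2 needs 595; the known cells sum to 420, so (5,2) = 175.
Row 5 must total 595; the given cells sum to 427, so (5,1) = 168.
Using anti-diagonal: 70 + 119 + 56 + 168 + ? → (2,4) = 595 − 413 = 182.
Row 2: 133 + 140 + 182 + 49 + ? = 595, so (2,1) = 91.
Column 1: 112 + 91 + 189 + 168 + ? = 595, so (3,1) = 35.
The remaining cell in column 4 is (3,4) = 595 − 434 = 161.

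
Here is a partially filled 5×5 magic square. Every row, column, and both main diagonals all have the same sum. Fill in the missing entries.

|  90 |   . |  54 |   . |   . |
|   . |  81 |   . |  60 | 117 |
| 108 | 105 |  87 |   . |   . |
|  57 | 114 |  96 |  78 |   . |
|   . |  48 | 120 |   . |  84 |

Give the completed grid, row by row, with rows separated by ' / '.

Main diagonal is already complete: 90 + 81 + 87 + 78 + 84 = 420, so that is the magic constant.
From row 4, 420 − (57 + 114 + 96 + 78) gives (4,5) = 75.
From column 2, 420 − (81 + 105 + 114 + 48) gives (1,2) = 72.
The remaining cell in column 3 is (2,3) = 420 − 357 = 63.
Using row 2: 81 + 63 + 60 + 117 + ? → (2,1) = 420 − 321 = 99.
From column 1, 420 − (90 + 99 + 108 + 57) gives (5,1) = 66.
The remaining cell in anti-diagonal is (1,5) = 420 − 327 = 93.
Using row 1: 90 + 72 + 54 + 93 + ? → (1,4) = 420 − 309 = 111.
Row 5 needs 420; the known cells sum to 318, so (5,4) = 102.
Using column 4: 111 + 60 + 78 + 102 + ? → (3,4) = 420 − 351 = 69.
From column 5, 420 − (93 + 117 + 75 + 84) gives (3,5) = 51.

90 72 54 111 93 / 99 81 63 60 117 / 108 105 87 69 51 / 57 114 96 78 75 / 66 48 120 102 84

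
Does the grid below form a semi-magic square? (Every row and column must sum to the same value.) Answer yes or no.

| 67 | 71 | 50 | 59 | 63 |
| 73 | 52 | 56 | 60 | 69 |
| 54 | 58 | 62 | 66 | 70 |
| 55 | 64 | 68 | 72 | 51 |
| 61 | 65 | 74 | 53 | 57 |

Row 1: 67 + 71 + 50 + 59 + 63 = 310.
Row 2: 73 + 52 + 56 + 60 + 69 = 310.
Row 3: 54 + 58 + 62 + 66 + 70 = 310.
Row 4: 55 + 64 + 68 + 72 + 51 = 310.
Row 5: 61 + 65 + 74 + 53 + 57 = 310.
Column 1: 67 + 73 + 54 + 55 + 61 = 310.
Column 2: 71 + 52 + 58 + 64 + 65 = 310.
Column 3: 50 + 56 + 62 + 68 + 74 = 310.
Column 4: 59 + 60 + 66 + 72 + 53 = 310.
Column 5: 63 + 69 + 70 + 51 + 57 = 310.
All lines sum to 310.

Yes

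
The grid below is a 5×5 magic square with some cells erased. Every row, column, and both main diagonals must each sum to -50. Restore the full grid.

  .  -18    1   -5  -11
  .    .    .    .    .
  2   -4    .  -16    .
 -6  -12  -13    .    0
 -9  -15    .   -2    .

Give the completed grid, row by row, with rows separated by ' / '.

Row 1 must total -50; the given cells sum to -33, so (1,1) = -17.
Row 4: -6 + (-12) + (-13) + 0 + ? = -50, so (4,4) = -19.
Column 1 must total -50; the given cells sum to -30, so (2,1) = -20.
The remaining cell in column 2 is (2,2) = -50 − (-49) = -1.
The remaining cell in column 4 is (2,4) = -50 − (-42) = -8.
Anti-diagonal: -11 + (-8) + (-12) + (-9) + ? = -50, so (3,3) = -10.
Row 3 must total -50; the given cells sum to -28, so (3,5) = -22.
The remaining cell in main diagonal is (5,5) = -50 − (-47) = -3.
Using row 5: -9 + (-15) + (-2) + (-3) + ? → (5,3) = -50 − (-29) = -21.
The remaining cell in column 3 is (2,3) = -50 − (-43) = -7.
Using column 5: -11 + (-22) + 0 + (-3) + ? → (2,5) = -50 − (-36) = -14.

-17 -18 1 -5 -11 / -20 -1 -7 -8 -14 / 2 -4 -10 -16 -22 / -6 -12 -13 -19 0 / -9 -15 -21 -2 -3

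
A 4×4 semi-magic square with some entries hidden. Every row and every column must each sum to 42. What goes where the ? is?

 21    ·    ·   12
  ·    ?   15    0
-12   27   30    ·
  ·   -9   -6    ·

Row 3 must total 42; the given cells sum to 45, so (3,4) = -3.
Using column 3: 15 + 30 + (-6) + ? → (1,3) = 42 − 39 = 3.
The remaining cell in column 4 is (4,4) = 42 − 9 = 33.
Using row 1: 21 + 3 + 12 + ? → (1,2) = 42 − 36 = 6.
Row 4: -9 + (-6) + 33 + ? = 42, so (4,1) = 24.
From column 1, 42 − (21 + (-12) + 24) gives (2,1) = 9.
Column 2: 6 + 27 + (-9) + ? = 42, so (2,2) = 18.

18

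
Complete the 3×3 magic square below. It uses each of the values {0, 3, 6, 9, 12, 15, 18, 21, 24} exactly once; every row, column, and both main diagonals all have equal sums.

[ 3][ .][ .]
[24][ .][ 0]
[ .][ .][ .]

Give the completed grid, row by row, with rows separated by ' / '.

The 9 entries sum to 108, so each line sums to 108/3 = 36.
Using row 2: 24 + 0 + ? → (2,2) = 36 − 24 = 12.
Column 1 must total 36; the given cells sum to 27, so (3,1) = 9.
From main diagonal, 36 − (3 + 12) gives (3,3) = 21.
The remaining cell in anti-diagonal is (1,3) = 36 − 21 = 15.
Row 1 must total 36; the given cells sum to 18, so (1,2) = 18.
Row 3 must total 36; the given cells sum to 30, so (3,2) = 6.

3 18 15 / 24 12 0 / 9 6 21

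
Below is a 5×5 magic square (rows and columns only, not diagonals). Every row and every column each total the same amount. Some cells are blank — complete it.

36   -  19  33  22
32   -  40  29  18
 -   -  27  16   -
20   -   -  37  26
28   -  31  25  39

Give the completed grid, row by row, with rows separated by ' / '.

Column 4 is already complete: 33 + 29 + 16 + 37 + 25 = 140, so that is the magic constant.
Row 1 needs 140; the known cells sum to 110, so (1,2) = 30.
Using row 2: 32 + 40 + 29 + 18 + ? → (2,2) = 140 − 119 = 21.
Row 5: 28 + 31 + 25 + 39 + ? = 140, so (5,2) = 17.
From column 1, 140 − (36 + 32 + 20 + 28) gives (3,1) = 24.
From column 3, 140 − (19 + 40 + 27 + 31) gives (4,3) = 23.
Column 5: 22 + 18 + 26 + 39 + ? = 140, so (3,5) = 35.
The remaining cell in row 3 is (3,2) = 140 − 102 = 38.
From row 4, 140 − (20 + 23 + 37 + 26) gives (4,2) = 34.

36 30 19 33 22 / 32 21 40 29 18 / 24 38 27 16 35 / 20 34 23 37 26 / 28 17 31 25 39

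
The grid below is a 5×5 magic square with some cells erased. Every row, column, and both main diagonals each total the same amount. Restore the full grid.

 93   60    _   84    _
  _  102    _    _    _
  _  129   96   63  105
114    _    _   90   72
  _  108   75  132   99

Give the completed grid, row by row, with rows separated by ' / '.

Main diagonal is already complete: 93 + 102 + 96 + 90 + 99 = 480, so that is the magic constant.
The remaining cell in row 3 is (3,1) = 480 − 393 = 87.
Row 5: 108 + 75 + 132 + 99 + ? = 480, so (5,1) = 66.
Column 1 must total 480; the given cells sum to 360, so (2,1) = 120.
Column 2 needs 480; the known cells sum to 399, so (4,2) = 81.
The remaining cell in column 4 is (2,4) = 480 − 369 = 111.
Using anti-diagonal: 111 + 96 + 81 + 66 + ? → (1,5) = 480 − 354 = 126.
The remaining cell in row 1 is (1,3) = 480 − 363 = 117.
Row 4 needs 480; the known cells sum to 357, so (4,3) = 123.
The remaining cell in column 3 is (2,3) = 480 − 411 = 69.
Column 5 needs 480; the known cells sum to 402, so (2,5) = 78.

93 60 117 84 126 / 120 102 69 111 78 / 87 129 96 63 105 / 114 81 123 90 72 / 66 108 75 132 99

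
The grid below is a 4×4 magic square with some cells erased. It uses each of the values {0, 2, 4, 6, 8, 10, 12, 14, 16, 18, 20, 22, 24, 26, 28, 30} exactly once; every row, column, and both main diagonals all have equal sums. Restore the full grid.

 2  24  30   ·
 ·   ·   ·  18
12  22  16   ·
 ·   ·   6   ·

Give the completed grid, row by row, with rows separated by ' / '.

The 16 entries sum to 240, so each line sums to 240/4 = 60.
From row 1, 60 − (2 + 24 + 30) gives (1,4) = 4.
Row 3 needs 60; the known cells sum to 50, so (3,4) = 10.
From column 3, 60 − (30 + 16 + 6) gives (2,3) = 8.
The remaining cell in column 4 is (4,4) = 60 − 32 = 28.
Using main diagonal: 2 + 16 + 28 + ? → (2,2) = 60 − 46 = 14.
Using anti-diagonal: 4 + 8 + 22 + ? → (4,1) = 60 − 34 = 26.
The remaining cell in row 2 is (2,1) = 60 − 40 = 20.
The remaining cell in row 4 is (4,2) = 60 − 60 = 0.

2 24 30 4 / 20 14 8 18 / 12 22 16 10 / 26 0 6 28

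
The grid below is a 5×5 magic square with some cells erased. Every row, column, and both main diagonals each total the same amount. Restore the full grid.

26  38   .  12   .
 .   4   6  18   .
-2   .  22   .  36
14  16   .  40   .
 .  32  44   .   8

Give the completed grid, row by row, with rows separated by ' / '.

26 38 0 12 24 / 42 4 6 18 30 / -2 10 22 34 36 / 14 16 28 40 2 / 20 32 44 -4 8

Main diagonal is already complete: 26 + 4 + 22 + 40 + 8 = 100, so that is the magic constant.
The remaining cell in column 2 is (3,2) = 100 − 90 = 10.
Row 3 needs 100; the known cells sum to 66, so (3,4) = 34.
Column 4: 12 + 18 + 34 + 40 + ? = 100, so (5,4) = -4.
Row 5: 32 + 44 + (-4) + 8 + ? = 100, so (5,1) = 20.
The remaining cell in column 1 is (2,1) = 100 − 58 = 42.
The remaining cell in anti-diagonal is (1,5) = 100 − 76 = 24.
From row 1, 100 − (26 + 38 + 12 + 24) gives (1,3) = 0.
Row 2: 42 + 4 + 6 + 18 + ? = 100, so (2,5) = 30.
Column 3: 0 + 6 + 22 + 44 + ? = 100, so (4,3) = 28.
Column 5 needs 100; the known cells sum to 98, so (4,5) = 2.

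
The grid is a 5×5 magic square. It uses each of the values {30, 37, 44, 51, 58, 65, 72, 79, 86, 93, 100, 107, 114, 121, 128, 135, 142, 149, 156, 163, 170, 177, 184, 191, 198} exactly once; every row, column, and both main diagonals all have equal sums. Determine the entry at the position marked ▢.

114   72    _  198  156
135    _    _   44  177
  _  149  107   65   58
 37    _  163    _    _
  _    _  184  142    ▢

The 25 entries sum to 2850, so each line sums to 2850/5 = 570.
From row 1, 570 − (114 + 72 + 198 + 156) gives (1,3) = 30.
Row 3 needs 570; the known cells sum to 379, so (3,1) = 191.
Column 1 must total 570; the given cells sum to 477, so (5,1) = 93.
From column 3, 570 − (30 + 107 + 163 + 184) gives (2,3) = 86.
Column 4 needs 570; the known cells sum to 449, so (4,4) = 121.
Anti-diagonal: 156 + 44 + 107 + 93 + ? = 570, so (4,2) = 170.
The remaining cell in row 2 is (2,2) = 570 − 442 = 128.
From row 4, 570 − (37 + 170 + 163 + 121) gives (4,5) = 79.
From column 2, 570 − (72 + 128 + 149 + 170) gives (5,2) = 51.
The remaining cell in column 5 is (5,5) = 570 − 470 = 100.

100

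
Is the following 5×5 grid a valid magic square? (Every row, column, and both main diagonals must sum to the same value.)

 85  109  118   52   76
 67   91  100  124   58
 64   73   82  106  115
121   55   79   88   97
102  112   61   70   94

No — anti-diagonal sums to 439 but row 3 sums to 440.

Row 1: 85 + 109 + 118 + 52 + 76 = 440.
Row 2: 67 + 91 + 100 + 124 + 58 = 440.
Row 3: 64 + 73 + 82 + 106 + 115 = 440.
Row 4: 121 + 55 + 79 + 88 + 97 = 440.
Row 5: 102 + 112 + 61 + 70 + 94 = 439.
Column 1: 85 + 67 + 64 + 121 + 102 = 439.
Column 2: 109 + 91 + 73 + 55 + 112 = 440.
Column 3: 118 + 100 + 82 + 79 + 61 = 440.
Column 4: 52 + 124 + 106 + 88 + 70 = 440.
Column 5: 76 + 58 + 115 + 97 + 94 = 440.
Main diagonal: 85 + 91 + 82 + 88 + 94 = 440.
Anti-diagonal: 76 + 124 + 82 + 55 + 102 = 439.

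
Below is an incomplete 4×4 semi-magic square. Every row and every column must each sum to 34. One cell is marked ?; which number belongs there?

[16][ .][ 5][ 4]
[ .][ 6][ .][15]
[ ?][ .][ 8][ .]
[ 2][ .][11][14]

13

Row 1 must total 34; the given cells sum to 25, so (1,2) = 9.
The remaining cell in row 4 is (4,2) = 34 − 27 = 7.
Column 2: 9 + 6 + 7 + ? = 34, so (3,2) = 12.
Column 3 must total 34; the given cells sum to 24, so (2,3) = 10.
Column 4 must total 34; the given cells sum to 33, so (3,4) = 1.
From row 2, 34 − (6 + 10 + 15) gives (2,1) = 3.
Using row 3: 12 + 8 + 1 + ? → (3,1) = 34 − 21 = 13.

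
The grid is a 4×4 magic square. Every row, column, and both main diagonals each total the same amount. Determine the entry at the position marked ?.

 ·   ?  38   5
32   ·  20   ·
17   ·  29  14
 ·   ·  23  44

41

Column 3 is complete and sums to 110; that is the magic constant.
Row 3 must total 110; the given cells sum to 60, so (3,2) = 50.
Column 4 needs 110; the known cells sum to 63, so (2,4) = 47.
From anti-diagonal, 110 − (5 + 20 + 50) gives (4,1) = 35.
From row 2, 110 − (32 + 20 + 47) gives (2,2) = 11.
Row 4 needs 110; the known cells sum to 102, so (4,2) = 8.
From column 1, 110 − (32 + 17 + 35) gives (1,1) = 26.
Column 2 needs 110; the known cells sum to 69, so (1,2) = 41.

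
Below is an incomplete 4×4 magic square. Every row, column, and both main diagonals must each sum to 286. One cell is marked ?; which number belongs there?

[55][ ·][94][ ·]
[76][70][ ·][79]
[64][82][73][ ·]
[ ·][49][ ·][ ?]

Row 2: 76 + 70 + 79 + ? = 286, so (2,3) = 61.
The remaining cell in row 3 is (3,4) = 286 − 219 = 67.
Column 1 needs 286; the known cells sum to 195, so (4,1) = 91.
From column 2, 286 − (70 + 82 + 49) gives (1,2) = 85.
Using column 3: 94 + 61 + 73 + ? → (4,3) = 286 − 228 = 58.
Main diagonal must total 286; the given cells sum to 198, so (4,4) = 88.

88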